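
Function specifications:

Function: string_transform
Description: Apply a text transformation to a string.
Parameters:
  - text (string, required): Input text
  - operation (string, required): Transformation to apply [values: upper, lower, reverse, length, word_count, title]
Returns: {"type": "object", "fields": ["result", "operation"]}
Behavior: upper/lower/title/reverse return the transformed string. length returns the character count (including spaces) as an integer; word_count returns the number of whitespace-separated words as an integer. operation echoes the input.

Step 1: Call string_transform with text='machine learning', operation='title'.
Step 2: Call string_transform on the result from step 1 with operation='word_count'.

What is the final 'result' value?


Step 1: string_transform(text='machine learning', operation='title')
  -> result = 'Machine Learning'
Step 2: string_transform(text='Machine Learning', operation='word_count')
  words: Machine, Learning -> 2
  -> result = 2
2


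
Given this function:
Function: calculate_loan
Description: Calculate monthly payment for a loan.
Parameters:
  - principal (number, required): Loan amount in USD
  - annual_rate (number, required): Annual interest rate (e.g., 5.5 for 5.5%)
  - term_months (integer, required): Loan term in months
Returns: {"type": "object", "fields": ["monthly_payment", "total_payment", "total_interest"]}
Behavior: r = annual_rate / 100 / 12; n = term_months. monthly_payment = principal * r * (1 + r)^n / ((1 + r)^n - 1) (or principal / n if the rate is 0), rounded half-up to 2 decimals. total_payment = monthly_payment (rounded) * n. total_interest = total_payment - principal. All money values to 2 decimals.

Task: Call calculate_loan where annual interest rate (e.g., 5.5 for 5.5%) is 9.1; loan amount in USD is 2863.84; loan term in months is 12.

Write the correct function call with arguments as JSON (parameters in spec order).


Mapping each described value to its parameter name:
  'Annual interest rate (e.g., 5.5 for 5.5%)' -> annual_rate = 9.1
  'Loan amount in USD' -> principal = 2863.84
  'Loan term in months' -> term_months = 12
calculate_loan({"principal": 2863.84, "annual_rate": 9.1, "term_months": 12})


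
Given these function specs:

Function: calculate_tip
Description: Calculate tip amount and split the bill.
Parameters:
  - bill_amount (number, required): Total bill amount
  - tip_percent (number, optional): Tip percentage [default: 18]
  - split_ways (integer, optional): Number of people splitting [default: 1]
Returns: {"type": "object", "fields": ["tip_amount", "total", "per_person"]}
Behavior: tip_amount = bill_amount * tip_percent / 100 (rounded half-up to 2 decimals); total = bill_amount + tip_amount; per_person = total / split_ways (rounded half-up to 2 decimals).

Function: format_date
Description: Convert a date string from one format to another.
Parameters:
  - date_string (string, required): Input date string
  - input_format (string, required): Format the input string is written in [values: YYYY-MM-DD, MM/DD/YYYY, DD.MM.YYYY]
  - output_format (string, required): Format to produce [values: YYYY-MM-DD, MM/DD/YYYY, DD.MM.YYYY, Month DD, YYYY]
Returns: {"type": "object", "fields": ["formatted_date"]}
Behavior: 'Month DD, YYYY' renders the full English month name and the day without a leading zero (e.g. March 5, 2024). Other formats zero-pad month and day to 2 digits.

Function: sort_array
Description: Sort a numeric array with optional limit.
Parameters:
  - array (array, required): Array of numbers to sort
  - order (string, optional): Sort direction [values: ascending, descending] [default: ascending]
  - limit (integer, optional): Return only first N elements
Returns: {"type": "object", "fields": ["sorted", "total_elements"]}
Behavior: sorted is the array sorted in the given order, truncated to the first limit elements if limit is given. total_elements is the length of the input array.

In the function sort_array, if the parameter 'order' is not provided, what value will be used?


The sort_array spec declares:
  - order (string, optional): Sort direction [values: ascending, descending] [default: ascending]
Default:
ascending


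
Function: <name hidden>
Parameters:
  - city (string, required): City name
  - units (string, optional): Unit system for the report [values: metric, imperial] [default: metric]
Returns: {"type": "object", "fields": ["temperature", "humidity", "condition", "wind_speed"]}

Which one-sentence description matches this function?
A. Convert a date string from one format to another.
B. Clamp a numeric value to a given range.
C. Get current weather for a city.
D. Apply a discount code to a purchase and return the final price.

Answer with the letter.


Parameters city, units and return ["temperature", "humidity", "condition", "wind_speed"] fit: Get current weather for a city.
C


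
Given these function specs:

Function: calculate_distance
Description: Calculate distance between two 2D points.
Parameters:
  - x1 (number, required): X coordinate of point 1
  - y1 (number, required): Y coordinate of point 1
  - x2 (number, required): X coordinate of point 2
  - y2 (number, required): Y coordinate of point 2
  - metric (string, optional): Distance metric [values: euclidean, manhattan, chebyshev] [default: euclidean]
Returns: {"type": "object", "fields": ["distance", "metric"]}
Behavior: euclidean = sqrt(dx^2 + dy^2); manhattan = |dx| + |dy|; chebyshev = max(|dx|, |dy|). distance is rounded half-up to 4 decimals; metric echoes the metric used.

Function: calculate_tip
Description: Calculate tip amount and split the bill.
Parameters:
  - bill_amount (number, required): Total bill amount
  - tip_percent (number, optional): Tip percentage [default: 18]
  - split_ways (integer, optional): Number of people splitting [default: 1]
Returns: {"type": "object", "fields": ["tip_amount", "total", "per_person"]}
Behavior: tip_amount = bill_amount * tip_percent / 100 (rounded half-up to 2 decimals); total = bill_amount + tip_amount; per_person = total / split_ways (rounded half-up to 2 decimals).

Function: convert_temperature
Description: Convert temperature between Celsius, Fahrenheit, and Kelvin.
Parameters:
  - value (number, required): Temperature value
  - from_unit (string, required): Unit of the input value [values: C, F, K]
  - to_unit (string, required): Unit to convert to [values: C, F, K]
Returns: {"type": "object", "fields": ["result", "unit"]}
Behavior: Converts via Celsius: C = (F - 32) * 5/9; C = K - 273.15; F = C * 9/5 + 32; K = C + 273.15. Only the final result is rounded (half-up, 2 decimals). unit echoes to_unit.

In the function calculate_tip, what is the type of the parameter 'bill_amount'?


The calculate_tip spec declares:
  - bill_amount (number, required): Total bill amount
Type:
number


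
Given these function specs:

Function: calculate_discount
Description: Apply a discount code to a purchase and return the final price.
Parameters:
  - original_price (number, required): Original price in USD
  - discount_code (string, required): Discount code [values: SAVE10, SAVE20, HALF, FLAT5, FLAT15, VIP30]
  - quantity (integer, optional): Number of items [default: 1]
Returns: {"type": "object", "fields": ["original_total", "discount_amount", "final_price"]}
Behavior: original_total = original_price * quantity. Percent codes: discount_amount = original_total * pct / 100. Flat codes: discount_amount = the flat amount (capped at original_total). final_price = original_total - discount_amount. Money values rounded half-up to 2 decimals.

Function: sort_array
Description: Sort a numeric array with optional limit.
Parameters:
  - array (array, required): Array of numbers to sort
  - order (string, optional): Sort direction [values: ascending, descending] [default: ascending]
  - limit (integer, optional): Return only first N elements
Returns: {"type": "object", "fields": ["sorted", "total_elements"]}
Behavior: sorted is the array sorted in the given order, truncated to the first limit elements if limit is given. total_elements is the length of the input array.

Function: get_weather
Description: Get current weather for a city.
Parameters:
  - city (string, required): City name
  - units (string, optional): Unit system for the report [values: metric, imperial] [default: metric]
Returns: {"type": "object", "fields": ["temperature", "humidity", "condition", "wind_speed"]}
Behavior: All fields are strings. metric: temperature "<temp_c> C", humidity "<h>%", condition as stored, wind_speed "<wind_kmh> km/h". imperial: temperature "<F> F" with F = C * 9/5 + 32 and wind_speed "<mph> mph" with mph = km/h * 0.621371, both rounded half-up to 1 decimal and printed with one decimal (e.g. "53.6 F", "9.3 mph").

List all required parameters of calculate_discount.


Parameters of calculate_discount and their required/optional flag:
  original_price: required
  discount_code: required
  quantity: optional
discount_code, original_price


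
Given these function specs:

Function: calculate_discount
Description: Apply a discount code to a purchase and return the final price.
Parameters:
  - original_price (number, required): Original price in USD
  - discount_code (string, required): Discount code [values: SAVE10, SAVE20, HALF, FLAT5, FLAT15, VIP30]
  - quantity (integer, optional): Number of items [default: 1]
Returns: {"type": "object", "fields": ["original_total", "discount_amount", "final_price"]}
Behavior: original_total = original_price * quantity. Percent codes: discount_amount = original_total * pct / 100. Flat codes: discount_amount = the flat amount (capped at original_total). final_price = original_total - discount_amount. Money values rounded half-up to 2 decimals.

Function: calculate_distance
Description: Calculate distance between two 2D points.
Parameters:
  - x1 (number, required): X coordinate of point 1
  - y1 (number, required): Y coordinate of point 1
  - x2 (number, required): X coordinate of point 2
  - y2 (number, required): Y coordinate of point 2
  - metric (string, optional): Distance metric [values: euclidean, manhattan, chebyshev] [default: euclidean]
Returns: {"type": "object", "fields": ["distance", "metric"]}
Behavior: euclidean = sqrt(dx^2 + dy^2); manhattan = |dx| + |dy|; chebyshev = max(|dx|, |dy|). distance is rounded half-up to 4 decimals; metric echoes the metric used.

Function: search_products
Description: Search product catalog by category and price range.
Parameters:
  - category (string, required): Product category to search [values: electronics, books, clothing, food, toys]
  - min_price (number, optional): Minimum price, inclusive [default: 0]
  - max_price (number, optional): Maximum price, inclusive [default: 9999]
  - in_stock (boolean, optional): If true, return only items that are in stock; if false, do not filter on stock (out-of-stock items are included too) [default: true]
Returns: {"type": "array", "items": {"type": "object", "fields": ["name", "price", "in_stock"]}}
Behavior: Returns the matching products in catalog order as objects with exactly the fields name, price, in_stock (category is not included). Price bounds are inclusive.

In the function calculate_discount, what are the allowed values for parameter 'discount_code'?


The calculate_discount spec declares:
  - discount_code (string, required): Discount code [values: SAVE10, SAVE20, HALF, FLAT5, FLAT15, VIP30]
Allowed values:
SAVE10, SAVE20, HALF, FLAT5, FLAT15, VIP30


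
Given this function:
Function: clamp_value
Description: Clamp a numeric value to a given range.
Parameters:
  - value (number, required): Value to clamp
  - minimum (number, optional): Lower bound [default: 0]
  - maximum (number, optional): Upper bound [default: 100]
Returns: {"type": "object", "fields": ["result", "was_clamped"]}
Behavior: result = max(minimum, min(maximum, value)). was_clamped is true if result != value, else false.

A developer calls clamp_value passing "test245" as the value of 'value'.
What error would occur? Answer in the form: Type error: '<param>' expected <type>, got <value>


Spec: 'value' is declared as number; "test245" is a string.
Type error: 'value' expected number, got "test245"


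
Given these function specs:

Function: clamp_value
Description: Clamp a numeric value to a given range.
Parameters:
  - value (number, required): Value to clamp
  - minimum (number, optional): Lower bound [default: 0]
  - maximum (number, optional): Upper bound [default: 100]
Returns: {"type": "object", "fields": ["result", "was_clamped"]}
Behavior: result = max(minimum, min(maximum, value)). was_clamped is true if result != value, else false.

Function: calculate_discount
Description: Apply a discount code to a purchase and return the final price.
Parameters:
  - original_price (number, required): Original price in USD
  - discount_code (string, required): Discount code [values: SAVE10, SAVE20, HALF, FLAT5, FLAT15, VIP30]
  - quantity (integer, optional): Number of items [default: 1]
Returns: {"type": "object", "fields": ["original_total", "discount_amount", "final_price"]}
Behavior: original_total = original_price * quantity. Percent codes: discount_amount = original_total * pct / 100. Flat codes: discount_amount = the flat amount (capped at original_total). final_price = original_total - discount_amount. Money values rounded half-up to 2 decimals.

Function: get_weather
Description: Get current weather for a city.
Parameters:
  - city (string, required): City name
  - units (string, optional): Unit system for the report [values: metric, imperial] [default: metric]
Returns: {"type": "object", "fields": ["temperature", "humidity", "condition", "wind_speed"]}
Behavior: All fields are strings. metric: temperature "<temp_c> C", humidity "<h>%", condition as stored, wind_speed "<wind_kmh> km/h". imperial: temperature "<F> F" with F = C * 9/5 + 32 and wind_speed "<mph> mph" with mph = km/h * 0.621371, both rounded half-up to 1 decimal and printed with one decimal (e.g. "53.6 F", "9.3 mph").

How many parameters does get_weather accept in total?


Parameters of get_weather: city (required), units (optional)
Total:
2


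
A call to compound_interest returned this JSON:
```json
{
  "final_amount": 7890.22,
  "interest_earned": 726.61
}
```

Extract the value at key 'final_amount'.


7890.22


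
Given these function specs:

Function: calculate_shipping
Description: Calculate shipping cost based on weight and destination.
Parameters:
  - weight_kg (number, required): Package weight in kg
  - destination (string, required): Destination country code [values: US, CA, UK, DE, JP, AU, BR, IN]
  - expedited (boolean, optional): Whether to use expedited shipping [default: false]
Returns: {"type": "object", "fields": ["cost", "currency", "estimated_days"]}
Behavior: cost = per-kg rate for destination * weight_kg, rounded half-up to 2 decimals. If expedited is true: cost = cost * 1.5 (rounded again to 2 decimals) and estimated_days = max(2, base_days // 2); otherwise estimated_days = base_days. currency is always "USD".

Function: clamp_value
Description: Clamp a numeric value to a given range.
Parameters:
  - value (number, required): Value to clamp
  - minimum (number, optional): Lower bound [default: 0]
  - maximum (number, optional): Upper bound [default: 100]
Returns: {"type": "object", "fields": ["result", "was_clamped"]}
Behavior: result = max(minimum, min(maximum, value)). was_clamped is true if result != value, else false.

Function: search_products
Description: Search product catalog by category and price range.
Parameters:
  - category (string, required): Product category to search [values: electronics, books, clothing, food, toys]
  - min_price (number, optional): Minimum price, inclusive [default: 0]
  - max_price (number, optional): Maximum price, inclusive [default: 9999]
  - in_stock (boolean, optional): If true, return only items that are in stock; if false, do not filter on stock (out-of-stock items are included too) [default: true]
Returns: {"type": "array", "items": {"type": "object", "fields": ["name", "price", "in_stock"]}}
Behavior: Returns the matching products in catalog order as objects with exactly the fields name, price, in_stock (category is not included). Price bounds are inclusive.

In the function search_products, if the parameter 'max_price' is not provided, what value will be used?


The search_products spec declares:
  - max_price (number, optional): Maximum price, inclusive [default: 9999]
Default:
9999


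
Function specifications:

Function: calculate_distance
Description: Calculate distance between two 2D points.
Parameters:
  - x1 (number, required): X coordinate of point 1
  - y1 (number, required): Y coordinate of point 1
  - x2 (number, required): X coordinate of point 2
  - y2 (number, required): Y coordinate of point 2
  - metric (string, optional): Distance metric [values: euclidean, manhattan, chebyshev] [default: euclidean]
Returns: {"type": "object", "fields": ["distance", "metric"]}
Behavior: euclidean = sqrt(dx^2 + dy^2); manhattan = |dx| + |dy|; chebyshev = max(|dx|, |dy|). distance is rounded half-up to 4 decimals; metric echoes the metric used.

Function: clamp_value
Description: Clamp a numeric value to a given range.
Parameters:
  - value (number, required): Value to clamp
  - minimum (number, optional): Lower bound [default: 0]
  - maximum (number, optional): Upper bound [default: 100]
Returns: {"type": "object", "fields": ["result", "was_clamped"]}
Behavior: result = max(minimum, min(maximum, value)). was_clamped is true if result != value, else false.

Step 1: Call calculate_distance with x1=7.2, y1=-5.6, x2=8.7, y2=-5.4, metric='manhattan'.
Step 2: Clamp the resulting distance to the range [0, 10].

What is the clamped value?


Step 1: calculate_distance (manhattan)
  |dx| = |8.7 - 7.2| = 1.5; |dy| = |-5.4 - -5.6| = 0.2
  manhattan: 1.5 + 0.2 = 1.7
  Round to 4 decimals: 1.7
  -> distance = 1.7
Step 2: clamp_value(value=1.7, minimum=0, maximum=10)
  result = max(0, min(10, 1.7)) = max(0, 1.7) = 1.7
  was_clamped = (1.7 != 1.7) = false
  -> result = 1.7
1.7


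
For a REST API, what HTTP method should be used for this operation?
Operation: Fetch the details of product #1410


GET = read, POST = create, PUT = update/replace, DELETE = remove
This operation is a read.
GET


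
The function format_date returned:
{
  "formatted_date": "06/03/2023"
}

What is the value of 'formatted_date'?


06/03/2023


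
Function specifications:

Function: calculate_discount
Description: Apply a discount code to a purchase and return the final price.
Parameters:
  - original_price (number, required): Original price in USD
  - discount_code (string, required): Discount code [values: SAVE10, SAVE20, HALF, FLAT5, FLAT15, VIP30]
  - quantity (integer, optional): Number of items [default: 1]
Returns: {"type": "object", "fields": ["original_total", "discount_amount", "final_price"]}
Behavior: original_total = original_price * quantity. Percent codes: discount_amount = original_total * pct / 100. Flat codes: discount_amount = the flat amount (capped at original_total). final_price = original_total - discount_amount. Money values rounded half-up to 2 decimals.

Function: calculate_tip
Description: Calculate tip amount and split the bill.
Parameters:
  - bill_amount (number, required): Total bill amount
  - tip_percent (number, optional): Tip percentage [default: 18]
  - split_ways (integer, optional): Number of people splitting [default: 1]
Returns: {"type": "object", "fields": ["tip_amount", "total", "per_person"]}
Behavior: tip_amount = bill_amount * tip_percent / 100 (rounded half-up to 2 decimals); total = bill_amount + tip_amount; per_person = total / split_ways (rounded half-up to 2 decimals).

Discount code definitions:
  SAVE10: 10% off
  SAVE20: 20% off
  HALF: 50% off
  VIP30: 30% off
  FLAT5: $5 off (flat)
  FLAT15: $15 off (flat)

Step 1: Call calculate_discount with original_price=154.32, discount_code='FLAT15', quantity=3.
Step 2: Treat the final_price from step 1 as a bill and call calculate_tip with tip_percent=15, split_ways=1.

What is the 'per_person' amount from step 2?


Step 1: calculate_discount(original_price=154.32, discount_code=FLAT15, quantity=3)
  original_total = 154.32 * 3 = 462.96
  FLAT15 = $15 flat: discount_amount = min(15.00, 462.96) = 15.00
  final_price = 462.96 - 15.00 = 447.96
  -> final_price = 447.96
Step 2: calculate_tip(bill_amount=447.96, tip_percent=15, split_ways=1)
  tip_amount = 447.96 * 15/100 = 67.194 -> 67.19
  total = 447.96 + 67.19 = 515.15
  per_person = 515.15 / 1 = 515.15 -> 515.15
  -> per_person = 515.15
$515.15


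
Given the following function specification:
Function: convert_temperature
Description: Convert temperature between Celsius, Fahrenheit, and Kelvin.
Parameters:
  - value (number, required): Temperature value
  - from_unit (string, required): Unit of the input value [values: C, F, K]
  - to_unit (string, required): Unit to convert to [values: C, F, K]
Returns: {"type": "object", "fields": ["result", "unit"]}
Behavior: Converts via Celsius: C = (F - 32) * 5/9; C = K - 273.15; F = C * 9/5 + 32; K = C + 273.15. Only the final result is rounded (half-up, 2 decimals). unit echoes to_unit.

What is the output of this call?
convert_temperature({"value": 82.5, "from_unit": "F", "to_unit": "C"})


To C: (82.5 - 32) * 5/9 = 28.055556
Target is C: 28.055556
Round to 2 decimals: 28.06
Output:
{"result": 28.06, "unit": "C"}


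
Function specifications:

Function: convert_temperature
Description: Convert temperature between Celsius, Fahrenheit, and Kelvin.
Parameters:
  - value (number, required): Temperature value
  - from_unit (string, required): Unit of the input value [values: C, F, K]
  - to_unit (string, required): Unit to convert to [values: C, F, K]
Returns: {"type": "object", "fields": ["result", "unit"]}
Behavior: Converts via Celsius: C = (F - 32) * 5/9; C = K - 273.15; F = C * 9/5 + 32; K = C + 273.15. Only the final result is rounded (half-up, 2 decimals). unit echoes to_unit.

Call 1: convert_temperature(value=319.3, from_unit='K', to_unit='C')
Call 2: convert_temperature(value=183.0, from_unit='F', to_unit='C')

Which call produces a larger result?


Call 1:
  To C: 319.3 - 273.15 = 46.15
  Target is C: 46.15
  Round to 2 decimals: 46.15
  -> 46.15 C
Call 2:
  To C: (183 - 32) * 5/9 = 83.888889
  Target is C: 83.888889
  Round to 2 decimals: 83.89
  -> 83.89 C
Call 2 (83.89 C)


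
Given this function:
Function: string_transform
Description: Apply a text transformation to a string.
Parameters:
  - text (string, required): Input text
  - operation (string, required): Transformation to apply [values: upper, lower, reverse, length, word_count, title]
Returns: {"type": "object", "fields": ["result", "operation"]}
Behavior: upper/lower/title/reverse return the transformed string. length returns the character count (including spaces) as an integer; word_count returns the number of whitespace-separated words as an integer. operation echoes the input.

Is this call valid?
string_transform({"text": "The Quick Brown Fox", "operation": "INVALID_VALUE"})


Checking parameter values...
Parameter 'operation' has value 'INVALID_VALUE' not in allowed: upper, lower, reverse, length, word_count, title
Invalid - 'operation' must be one of upper, lower, reverse, length, word_count, title


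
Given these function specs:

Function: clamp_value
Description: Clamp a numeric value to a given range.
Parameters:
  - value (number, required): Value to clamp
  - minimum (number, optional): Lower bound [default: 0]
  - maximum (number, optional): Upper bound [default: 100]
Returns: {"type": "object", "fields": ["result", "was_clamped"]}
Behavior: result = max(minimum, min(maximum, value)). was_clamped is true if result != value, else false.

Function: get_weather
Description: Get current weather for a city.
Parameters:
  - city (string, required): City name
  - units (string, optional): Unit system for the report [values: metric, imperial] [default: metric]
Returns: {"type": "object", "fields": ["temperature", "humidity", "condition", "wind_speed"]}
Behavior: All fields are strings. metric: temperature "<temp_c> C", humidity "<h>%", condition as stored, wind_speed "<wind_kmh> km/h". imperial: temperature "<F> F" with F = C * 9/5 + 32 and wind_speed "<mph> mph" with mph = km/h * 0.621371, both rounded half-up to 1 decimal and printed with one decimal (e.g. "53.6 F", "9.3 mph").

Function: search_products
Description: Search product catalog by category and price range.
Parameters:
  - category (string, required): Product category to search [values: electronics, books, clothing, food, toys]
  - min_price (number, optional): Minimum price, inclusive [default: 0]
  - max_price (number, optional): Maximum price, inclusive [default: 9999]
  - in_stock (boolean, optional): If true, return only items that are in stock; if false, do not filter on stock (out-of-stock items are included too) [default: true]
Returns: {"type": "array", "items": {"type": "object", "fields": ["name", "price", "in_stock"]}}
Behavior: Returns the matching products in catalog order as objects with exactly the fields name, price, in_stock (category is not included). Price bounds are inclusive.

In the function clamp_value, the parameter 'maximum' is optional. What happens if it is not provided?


The clamp_value spec declares:
  - maximum (number, optional): Upper bound [default: 100]
It defaults to 100


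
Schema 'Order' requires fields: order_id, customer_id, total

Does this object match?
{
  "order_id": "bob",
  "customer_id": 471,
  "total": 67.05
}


Checking required fields... All present.
Valid - all required fields present


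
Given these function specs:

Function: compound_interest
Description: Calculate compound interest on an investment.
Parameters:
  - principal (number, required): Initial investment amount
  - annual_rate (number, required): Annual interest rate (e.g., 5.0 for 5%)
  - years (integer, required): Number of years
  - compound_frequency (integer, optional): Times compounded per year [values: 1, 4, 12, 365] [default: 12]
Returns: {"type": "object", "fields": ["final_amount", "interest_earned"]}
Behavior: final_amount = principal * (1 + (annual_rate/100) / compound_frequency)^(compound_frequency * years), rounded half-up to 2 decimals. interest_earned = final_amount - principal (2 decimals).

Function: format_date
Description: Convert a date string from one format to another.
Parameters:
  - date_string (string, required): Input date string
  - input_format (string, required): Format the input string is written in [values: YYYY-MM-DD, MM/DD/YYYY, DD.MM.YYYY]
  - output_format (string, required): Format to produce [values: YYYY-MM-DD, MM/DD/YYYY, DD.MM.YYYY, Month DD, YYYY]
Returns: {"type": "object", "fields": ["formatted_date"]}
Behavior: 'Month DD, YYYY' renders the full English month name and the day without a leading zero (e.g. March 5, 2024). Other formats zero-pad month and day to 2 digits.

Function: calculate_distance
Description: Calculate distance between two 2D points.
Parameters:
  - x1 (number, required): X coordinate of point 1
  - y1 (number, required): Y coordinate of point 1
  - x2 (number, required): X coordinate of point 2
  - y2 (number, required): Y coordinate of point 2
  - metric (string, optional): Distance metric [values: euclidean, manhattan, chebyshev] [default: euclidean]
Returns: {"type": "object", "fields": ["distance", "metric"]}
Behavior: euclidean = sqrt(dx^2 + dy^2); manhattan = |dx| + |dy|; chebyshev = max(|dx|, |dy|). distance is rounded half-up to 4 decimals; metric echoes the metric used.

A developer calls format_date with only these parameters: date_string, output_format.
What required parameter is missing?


Required parameters: date_string, input_format, output_format
Provided: date_string, output_format
Missing: input_format
input_format


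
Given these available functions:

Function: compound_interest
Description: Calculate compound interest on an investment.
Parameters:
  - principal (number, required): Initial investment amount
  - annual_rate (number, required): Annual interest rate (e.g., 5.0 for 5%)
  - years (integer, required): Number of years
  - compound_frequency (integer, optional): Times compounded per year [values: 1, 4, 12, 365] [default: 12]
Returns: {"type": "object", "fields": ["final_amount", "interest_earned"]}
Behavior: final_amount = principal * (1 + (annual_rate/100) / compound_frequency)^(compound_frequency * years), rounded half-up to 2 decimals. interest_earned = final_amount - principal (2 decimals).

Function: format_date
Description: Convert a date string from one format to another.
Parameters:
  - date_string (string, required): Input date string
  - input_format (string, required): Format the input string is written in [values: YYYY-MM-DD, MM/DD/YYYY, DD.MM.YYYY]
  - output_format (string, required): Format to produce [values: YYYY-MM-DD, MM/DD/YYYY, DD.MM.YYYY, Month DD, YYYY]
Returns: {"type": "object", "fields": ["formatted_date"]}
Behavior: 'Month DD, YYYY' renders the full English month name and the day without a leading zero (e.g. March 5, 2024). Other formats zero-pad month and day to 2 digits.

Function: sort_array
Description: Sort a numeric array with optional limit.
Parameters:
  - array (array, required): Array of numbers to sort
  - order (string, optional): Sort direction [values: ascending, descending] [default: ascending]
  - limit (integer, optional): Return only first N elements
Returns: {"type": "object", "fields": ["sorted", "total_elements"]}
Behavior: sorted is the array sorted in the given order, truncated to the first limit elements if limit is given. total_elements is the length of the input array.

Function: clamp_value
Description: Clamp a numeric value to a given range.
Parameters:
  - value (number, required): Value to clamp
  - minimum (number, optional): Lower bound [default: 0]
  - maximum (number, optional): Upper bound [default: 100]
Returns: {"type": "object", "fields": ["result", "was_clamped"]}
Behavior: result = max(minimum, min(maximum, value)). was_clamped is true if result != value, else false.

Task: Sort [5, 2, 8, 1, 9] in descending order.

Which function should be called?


The task needs a function whose description is: Sort a numeric array with optional limit.
sort_array


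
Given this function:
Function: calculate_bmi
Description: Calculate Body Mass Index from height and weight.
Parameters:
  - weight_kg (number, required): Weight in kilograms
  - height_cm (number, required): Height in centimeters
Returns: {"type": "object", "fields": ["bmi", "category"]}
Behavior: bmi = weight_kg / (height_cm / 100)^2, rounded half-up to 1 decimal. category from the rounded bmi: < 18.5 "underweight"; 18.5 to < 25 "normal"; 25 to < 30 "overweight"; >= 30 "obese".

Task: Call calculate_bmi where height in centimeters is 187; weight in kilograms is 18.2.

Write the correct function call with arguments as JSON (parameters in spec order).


Mapping each described value to its parameter name:
  'Height in centimeters' -> height_cm = 187
  'Weight in kilograms' -> weight_kg = 18.2
calculate_bmi({"weight_kg": 18.2, "height_cm": 187})


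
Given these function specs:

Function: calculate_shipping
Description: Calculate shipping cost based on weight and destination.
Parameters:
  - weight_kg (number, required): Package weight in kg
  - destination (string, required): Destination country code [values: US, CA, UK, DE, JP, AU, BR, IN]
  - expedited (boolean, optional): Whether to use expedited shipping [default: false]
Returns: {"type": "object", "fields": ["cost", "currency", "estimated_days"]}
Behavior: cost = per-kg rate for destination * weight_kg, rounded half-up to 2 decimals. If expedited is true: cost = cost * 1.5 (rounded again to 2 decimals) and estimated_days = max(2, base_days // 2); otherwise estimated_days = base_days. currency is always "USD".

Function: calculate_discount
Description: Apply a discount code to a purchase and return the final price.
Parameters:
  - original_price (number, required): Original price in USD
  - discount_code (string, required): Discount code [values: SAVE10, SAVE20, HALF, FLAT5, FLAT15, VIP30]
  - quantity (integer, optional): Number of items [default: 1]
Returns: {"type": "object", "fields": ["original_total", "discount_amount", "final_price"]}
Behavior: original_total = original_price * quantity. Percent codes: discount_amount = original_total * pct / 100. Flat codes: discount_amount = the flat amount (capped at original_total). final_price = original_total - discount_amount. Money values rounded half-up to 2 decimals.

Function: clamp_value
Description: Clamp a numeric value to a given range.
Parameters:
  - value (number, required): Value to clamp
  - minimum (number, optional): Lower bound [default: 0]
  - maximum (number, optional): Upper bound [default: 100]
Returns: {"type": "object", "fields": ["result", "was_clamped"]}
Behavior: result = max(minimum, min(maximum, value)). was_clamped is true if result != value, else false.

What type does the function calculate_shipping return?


The calculate_shipping spec declares Returns: {"type": "object", "fields": ["cost", "currency", "estimated_days"]}
Type:
object


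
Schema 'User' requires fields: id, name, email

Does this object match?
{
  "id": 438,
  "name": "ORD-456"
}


Checking required fields...
Missing: email
Invalid - missing required field 'email'


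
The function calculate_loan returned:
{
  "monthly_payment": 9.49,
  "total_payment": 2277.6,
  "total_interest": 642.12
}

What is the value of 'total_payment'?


2277.6


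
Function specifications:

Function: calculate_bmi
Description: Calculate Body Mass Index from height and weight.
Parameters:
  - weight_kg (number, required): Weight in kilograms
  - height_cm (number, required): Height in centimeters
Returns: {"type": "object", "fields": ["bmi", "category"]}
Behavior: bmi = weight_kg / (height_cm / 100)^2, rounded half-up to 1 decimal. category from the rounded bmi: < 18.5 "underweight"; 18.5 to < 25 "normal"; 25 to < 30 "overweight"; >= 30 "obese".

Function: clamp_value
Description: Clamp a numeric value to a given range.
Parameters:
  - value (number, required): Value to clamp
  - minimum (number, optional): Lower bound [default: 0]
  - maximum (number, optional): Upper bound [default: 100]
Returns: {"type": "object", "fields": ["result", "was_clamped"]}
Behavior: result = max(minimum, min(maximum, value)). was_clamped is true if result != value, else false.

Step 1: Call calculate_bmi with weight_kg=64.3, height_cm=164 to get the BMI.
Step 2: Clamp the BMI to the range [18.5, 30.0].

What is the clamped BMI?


Step 1: calculate_bmi(weight_kg=64.3, height_cm=164)
  height_m = 164 / 100 = 1.64
  bmi = 64.3 / 1.64^2 = 64.3 / 2.6896 = 23.906901 -> 23.9
  18.5 <= 23.9 < 25 -> normal
  -> bmi = 23.9
Step 2: clamp_value(value=23.9, minimum=18.5, maximum=30.0)
  result = max(18.5, min(30.0, 23.9)) = max(18.5, 23.9) = 23.9
  was_clamped = (23.9 != 23.9) = false
  -> result = 23.9
23.9


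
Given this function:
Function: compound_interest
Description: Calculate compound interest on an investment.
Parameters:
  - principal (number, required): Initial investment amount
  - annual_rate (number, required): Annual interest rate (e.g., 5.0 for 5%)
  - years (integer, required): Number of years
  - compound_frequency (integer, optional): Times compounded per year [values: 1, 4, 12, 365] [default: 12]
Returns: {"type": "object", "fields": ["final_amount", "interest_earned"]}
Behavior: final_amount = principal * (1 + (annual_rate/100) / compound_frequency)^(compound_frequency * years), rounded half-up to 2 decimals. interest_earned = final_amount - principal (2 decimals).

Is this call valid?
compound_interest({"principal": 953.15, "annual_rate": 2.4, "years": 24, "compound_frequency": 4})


Checking all required parameters present and types match... All valid.
Valid


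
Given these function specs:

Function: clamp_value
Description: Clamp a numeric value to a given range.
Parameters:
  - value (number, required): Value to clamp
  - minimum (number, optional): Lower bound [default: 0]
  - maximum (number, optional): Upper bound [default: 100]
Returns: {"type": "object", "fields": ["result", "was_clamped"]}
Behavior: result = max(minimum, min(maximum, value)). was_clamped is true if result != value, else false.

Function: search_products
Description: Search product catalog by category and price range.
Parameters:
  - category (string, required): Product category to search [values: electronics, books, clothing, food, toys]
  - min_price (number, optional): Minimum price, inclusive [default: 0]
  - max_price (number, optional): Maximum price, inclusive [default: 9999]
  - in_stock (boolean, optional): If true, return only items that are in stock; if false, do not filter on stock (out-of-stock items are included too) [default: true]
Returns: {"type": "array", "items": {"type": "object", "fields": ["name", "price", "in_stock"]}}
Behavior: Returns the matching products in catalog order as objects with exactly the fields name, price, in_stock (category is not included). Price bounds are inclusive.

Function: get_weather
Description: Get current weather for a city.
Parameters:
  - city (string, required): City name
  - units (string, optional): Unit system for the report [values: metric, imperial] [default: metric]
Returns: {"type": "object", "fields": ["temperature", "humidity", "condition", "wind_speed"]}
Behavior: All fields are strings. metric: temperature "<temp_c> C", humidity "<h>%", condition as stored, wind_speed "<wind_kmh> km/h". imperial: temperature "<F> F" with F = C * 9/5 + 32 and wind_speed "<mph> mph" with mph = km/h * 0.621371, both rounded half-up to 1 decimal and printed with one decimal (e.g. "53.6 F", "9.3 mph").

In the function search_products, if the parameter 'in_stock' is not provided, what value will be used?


The search_products spec declares:
  - in_stock (boolean, optional): If true, return only items that are in stock; if false, do not filter on stock (out-of-stock items are included too) [default: true]
Default:
true


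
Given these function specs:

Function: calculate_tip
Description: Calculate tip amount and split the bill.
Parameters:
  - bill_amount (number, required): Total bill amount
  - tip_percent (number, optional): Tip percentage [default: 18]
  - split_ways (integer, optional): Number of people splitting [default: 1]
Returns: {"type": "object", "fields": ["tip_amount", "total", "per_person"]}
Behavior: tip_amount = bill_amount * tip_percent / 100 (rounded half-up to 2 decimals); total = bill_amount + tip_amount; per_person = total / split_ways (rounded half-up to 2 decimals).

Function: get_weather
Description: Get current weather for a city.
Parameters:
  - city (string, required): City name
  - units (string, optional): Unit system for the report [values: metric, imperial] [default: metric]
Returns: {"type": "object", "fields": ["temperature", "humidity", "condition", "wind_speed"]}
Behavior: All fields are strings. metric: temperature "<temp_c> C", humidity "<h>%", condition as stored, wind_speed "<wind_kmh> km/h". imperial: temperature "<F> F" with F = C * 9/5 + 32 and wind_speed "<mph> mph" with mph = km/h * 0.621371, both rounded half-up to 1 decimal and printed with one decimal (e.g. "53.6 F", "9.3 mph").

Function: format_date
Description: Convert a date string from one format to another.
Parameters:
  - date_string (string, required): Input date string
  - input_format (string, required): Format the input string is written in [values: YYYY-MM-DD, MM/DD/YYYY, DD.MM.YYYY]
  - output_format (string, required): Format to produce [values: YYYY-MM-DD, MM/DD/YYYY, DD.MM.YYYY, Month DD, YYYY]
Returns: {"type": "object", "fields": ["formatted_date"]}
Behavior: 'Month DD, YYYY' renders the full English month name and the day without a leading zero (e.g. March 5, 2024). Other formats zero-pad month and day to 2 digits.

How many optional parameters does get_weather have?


Parameters of get_weather: city (required), units (optional)
Optional count:
1


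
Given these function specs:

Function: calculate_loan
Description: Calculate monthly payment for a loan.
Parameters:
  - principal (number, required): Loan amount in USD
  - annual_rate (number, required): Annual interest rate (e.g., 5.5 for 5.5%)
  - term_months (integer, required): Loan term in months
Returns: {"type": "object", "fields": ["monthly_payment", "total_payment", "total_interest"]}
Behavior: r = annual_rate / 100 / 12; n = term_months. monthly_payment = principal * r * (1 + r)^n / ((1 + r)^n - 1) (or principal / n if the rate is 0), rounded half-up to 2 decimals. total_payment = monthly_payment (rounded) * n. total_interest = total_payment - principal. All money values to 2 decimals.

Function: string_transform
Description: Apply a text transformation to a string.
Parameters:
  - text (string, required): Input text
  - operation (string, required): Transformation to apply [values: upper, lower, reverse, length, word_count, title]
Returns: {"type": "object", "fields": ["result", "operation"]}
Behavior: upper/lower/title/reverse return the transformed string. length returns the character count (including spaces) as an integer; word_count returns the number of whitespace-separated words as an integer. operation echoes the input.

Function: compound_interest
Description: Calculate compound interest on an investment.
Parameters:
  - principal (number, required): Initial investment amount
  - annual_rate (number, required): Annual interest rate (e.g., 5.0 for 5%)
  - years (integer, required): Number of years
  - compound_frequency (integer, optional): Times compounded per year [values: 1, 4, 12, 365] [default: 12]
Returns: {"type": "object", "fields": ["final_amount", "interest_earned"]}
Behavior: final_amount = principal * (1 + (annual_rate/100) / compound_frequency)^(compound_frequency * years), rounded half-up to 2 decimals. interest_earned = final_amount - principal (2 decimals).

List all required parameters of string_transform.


Parameters of string_transform and their required/optional flag:
  text: required
  operation: required
operation, text
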